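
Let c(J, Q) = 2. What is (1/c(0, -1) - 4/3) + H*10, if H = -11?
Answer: -665/6 ≈ -110.83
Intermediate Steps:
(1/c(0, -1) - 4/3) + H*10 = (1/2 - 4/3) - 11*10 = (1*(½) - 4*⅓) - 110 = (½ - 4/3) - 110 = -⅚ - 110 = -665/6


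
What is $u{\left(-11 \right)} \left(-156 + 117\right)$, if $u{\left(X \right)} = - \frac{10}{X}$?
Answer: $- \frac{390}{11} \approx -35.455$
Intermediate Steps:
$u{\left(-11 \right)} \left(-156 + 117\right) = - \frac{10}{-11} \left(-156 + 117\right) = \left(-10\right) \left(- \frac{1}{11}\right) \left(-39\right) = \frac{10}{11} \left(-39\right) = - \frac{390}{11}$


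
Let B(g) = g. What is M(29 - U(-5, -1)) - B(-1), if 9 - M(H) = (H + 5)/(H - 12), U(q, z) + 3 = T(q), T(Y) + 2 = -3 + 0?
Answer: 208/25 ≈ 8.3200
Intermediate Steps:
T(Y) = -5 (T(Y) = -2 + (-3 + 0) = -2 - 3 = -5)
U(q, z) = -8 (U(q, z) = -3 - 5 = -8)
M(H) = 9 - (5 + H)/(-12 + H) (M(H) = 9 - (H + 5)/(H - 12) = 9 - (5 + H)/(-12 + H))
M(29 - U(-5, -1)) - B(-1) = (-113 + 8*(29 - 1*(-8)))/(-12 + (29 - 1*(-8))) - 1*(-1) = (-113 + 8*(29 + 8))/(-12 + (29 + 8)) + 1 = (-113 + 8*37)/(-12 + 37) + 1 = (-113 + 296)/25 + 1 = (1/25)*183 + 1 = 183/25 + 1 = 208/25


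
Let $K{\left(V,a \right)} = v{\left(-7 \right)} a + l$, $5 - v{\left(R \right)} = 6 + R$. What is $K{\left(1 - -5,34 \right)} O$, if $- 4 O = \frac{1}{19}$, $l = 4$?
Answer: $- \frac{52}{19} \approx -2.7368$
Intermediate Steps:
$v{\left(R \right)} = -1 - R$ ($v{\left(R \right)} = 5 - \left(6 + R\right) = -1 - R$)
$O = - \frac{1}{76}$ ($O = - \frac{1}{4 \cdot 19} = \left(- \frac{1}{4}\right) \frac{1}{19} = - \frac{1}{76} \approx -0.013158$)
$K{\left(V,a \right)} = 4 + 6 a$ ($K{\left(V,a \right)} = \left(-1 - -7\right) a + 4 = \left(-1 + 7\right) a + 4 = 6 a + 4 = 4 + 6 a$)
$K{\left(1 - -5,34 \right)} O = \left(4 + 6 \cdot 34\right) \left(- \frac{1}{76}\right) = \left(4 + 204\right) \left(- \frac{1}{76}\right) = 208 \left(- \frac{1}{76}\right) = - \frac{52}{19}$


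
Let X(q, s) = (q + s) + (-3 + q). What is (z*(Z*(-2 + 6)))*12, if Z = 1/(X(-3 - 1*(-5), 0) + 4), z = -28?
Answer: -1344/5 ≈ -268.80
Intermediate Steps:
X(q, s) = -3 + s + 2*q
Z = 1/5 (Z = 1/((-3 + 0 + 2*(-3 - 1*(-5))) + 4) = 1/((-3 + 0 + 2*(-3 + 5)) + 4) = 1/((-3 + 0 + 2*2) + 4) = 1/((-3 + 0 + 4) + 4) = 1/(1 + 4) = 1/5 ≈ 0.20000)
(z*(Z*(-2 + 6)))*12 = -28*(-2 + 6)/5*12 = -28*4/5*12 = -112/5*12 = -1344/5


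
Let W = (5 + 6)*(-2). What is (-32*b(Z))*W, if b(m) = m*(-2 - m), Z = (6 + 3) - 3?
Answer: -33792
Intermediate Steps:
Z = 6 (Z = 9 - 3 = 6)
W = -22 (W = 11*(-2) = -22)
(-32*b(Z))*W = -(-32)*6*(2 + 6)*(-22) = -(-32)*6*8*(-22) = -32*(-48)*(-22) = 1536*(-22) = -33792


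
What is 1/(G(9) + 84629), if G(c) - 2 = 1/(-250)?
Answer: 250/21157749 ≈ 1.1816e-5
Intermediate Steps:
G(c) = 499/250 (G(c) = 2 + 1/(-250) = 2 - 1/250 = 499/250)
1/(G(9) + 84629) = 1/(499/250 + 84629) = 1/(21157749/250) = 250/21157749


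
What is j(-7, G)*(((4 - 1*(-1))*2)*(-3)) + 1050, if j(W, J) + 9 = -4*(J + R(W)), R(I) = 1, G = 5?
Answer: 2040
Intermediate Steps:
j(W, J) = -13 - 4*J (j(W, J) = -9 - 4*(J + 1) = -9 - 4*(1 + J) = -9 + (-4 - 4*J) = -13 - 4*J)
j(-7, G)*(((4 - 1*(-1))*2)*(-3)) + 1050 = (-13 - 4*5)*(((4 - 1*(-1))*2)*(-3)) + 1050 = (-13 - 20)*(((4 + 1)*2)*(-3)) + 1050 = -33*5*2*(-3) + 1050 = -330*(-3) + 1050 = -33*(-30) + 1050 = 990 + 1050 = 2040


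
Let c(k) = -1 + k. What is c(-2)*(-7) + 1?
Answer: 22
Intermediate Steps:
c(-2)*(-7) + 1 = (-1 - 2)*(-7) + 1 = -3*(-7) + 1 = 21 + 1 = 22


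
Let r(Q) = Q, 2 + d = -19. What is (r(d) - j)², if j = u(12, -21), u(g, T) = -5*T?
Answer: 15876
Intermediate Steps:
d = -21 (d = -2 - 19 = -21)
j = 105 (j = -5*(-21) = 105)
(r(d) - j)² = (-21 - 1*105)² = (-21 - 105)² = (-126)² = 15876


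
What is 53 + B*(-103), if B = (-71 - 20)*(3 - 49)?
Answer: -431105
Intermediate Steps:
B = 4186 (B = -91*(-46) = 4186)
53 + B*(-103) = 53 + 4186*(-103) = 53 - 431158 = -431105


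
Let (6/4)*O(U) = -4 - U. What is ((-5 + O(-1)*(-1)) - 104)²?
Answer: 11449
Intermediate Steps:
O(U) = -8/3 - 2*U/3 (O(U) = 2*(-4 - U)/3 = -8/3 - 2*U/3)
((-5 + O(-1)*(-1)) - 104)² = ((-5 + (-8/3 - ⅔*(-1))*(-1)) - 104)² = ((-5 + (-8/3 + ⅔)*(-1)) - 104)² = ((-5 - 2*(-1)) - 104)² = ((-5 + 2) - 104)² = (-3 - 104)² = (-107)² = 11449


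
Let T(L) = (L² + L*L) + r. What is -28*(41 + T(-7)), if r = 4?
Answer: -4004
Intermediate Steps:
T(L) = 4 + 2*L² (T(L) = (L² + L*L) + 4 = (L² + L²) + 4 = 2*L² + 4 = 4 + 2*L²)
-28*(41 + T(-7)) = -28*(41 + (4 + 2*(-7)²)) = -28*(41 + (4 + 2*49)) = -28*(41 + (4 + 98)) = -28*(41 + 102) = -28*143 = -4004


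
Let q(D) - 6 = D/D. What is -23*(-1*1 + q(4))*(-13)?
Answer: 1794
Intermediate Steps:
q(D) = 7 (q(D) = 6 + D/D = 6 + 1 = 7)
-23*(-1*1 + q(4))*(-13) = -23*(-1*1 + 7)*(-13) = -23*(-1 + 7)*(-13) = -23*6*(-13) = -138*(-13) = 1794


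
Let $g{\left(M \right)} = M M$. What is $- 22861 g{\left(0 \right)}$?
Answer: $0$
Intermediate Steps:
$g{\left(M \right)} = M^{2}$
$- 22861 g{\left(0 \right)} = - 22861 \cdot 0^{2} = \left(-22861\right) 0 = 0$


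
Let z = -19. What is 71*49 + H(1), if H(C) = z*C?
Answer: 3460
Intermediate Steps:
H(C) = -19*C
71*49 + H(1) = 71*49 - 19*1 = 3479 - 19 = 3460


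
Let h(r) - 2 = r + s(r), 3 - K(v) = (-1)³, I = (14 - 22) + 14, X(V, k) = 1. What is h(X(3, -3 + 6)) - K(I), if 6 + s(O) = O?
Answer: -6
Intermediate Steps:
s(O) = -6 + O
I = 6 (I = -8 + 14 = 6)
K(v) = 4 (K(v) = 3 - 1*(-1)³ = 3 - 1*(-1) = 3 + 1 = 4)
h(r) = -4 + 2*r (h(r) = 2 + (r + (-6 + r)) = 2 + (-6 + 2*r) = -4 + 2*r)
h(X(3, -3 + 6)) - K(I) = (-4 + 2*1) - 1*4 = (-4 + 2) - 4 = -2 - 4 = -6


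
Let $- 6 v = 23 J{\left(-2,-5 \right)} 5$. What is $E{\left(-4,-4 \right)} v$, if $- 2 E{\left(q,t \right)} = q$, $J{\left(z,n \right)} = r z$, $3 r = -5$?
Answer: $- \frac{1150}{9} \approx -127.78$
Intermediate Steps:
$r = - \frac{5}{3}$ ($r = \frac{1}{3} \left(-5\right) = - \frac{5}{3} \approx -1.6667$)
$J{\left(z,n \right)} = - \frac{5 z}{3}$
$E{\left(q,t \right)} = - \frac{q}{2}$
$v = - \frac{575}{9}$ ($v = - \frac{23 \left(\left(- \frac{5}{3}\right) \left(-2\right)\right) 5}{6} = - \frac{23 \cdot \frac{10}{3} \cdot 5}{6} = - \frac{\frac{230}{3} \cdot 5}{6} = \left(- \frac{1}{6}\right) \frac{1150}{3} = - \frac{575}{9} \approx -63.889$)
$E{\left(-4,-4 \right)} v = \left(- \frac{1}{2}\right) \left(-4\right) \left(- \frac{575}{9}\right) = 2 \left(- \frac{575}{9}\right) = - \frac{1150}{9}$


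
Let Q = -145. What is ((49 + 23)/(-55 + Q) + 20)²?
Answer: 241081/625 ≈ 385.73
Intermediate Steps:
((49 + 23)/(-55 + Q) + 20)² = ((49 + 23)/(-55 - 145) + 20)² = (72/(-200) + 20)² = (72*(-1/200) + 20)² = (-9/25 + 20)² = (491/25)² = 241081/625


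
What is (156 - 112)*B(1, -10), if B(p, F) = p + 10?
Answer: 484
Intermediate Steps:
B(p, F) = 10 + p
(156 - 112)*B(1, -10) = (156 - 112)*(10 + 1) = 44*11 = 484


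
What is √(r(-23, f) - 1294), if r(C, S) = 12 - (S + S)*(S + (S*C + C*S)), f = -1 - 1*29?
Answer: √79718 ≈ 282.34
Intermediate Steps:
f = -30 (f = -1 - 29 = -30)
r(C, S) = 12 - 2*S*(S + 2*C*S) (r(C, S) = 12 - 2*S*(S + (C*S + C*S)) = 12 - 2*S*(S + 2*C*S))
√(r(-23, f) - 1294) = √((12 - 2*(-30)² - 4*(-23)*(-30)²) - 1294) = √((12 - 2*900 - 4*(-23)*900) - 1294) = √((12 - 1800 + 82800) - 1294) = √(81012 - 1294) = √79718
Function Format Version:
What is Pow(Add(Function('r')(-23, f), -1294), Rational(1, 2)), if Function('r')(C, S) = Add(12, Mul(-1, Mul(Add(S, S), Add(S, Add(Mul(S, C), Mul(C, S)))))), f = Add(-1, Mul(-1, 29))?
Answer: Pow(79718, Rational(1, 2)) ≈ 282.34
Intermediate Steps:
f = -30 (f = Add(-1, -29) = -30)
Function('r')(C, S) = Add(12, Mul(-2, S, Add(S, Mul(2, C, S)))) (Function('r')(C, S) = Add(12, Mul(-1, Mul(Mul(2, S), Add(S, Add(Mul(C, S), Mul(C, S)))))) = Add(12, Mul(-1, Mul(Mul(2, S), Add(S, Mul(2, C, S))))) = Add(12, Mul(-1, Mul(2, S, Add(S, Mul(2, C, S))))) = Add(12, Mul(-2, S, Add(S, Mul(2, C, S)))))
Pow(Add(Function('r')(-23, f), -1294), Rational(1, 2)) = Pow(Add(Add(12, Mul(-2, Pow(-30, 2)), Mul(-4, -23, Pow(-30, 2))), -1294), Rational(1, 2)) = Pow(Add(Add(12, Mul(-2, 900), Mul(-4, -23, 900)), -1294), Rational(1, 2)) = Pow(Add(Add(12, -1800, 82800), -1294), Rational(1, 2)) = Pow(Add(81012, -1294), Rational(1, 2)) = Pow(79718, Rational(1, 2))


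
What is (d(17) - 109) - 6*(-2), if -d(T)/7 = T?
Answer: -216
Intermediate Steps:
d(T) = -7*T
(d(17) - 109) - 6*(-2) = (-7*17 - 109) - 6*(-2) = (-119 - 109) + 12 = -228 + 12 = -216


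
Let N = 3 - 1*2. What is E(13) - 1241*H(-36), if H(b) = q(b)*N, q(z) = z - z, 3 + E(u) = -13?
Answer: -16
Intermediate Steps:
E(u) = -16 (E(u) = -3 - 13 = -16)
q(z) = 0
N = 1 (N = 3 - 2 = 1)
H(b) = 0 (H(b) = 0*1 = 0)
E(13) - 1241*H(-36) = -16 - 1241*0 = -16 + 0 = -16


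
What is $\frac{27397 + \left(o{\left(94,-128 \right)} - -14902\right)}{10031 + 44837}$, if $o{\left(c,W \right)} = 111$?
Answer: $\frac{21205}{27434} \approx 0.77295$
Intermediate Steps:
$\frac{27397 + \left(o{\left(94,-128 \right)} - -14902\right)}{10031 + 44837} = \frac{27397 + \left(111 - -14902\right)}{10031 + 44837} = \frac{27397 + \left(111 + 14902\right)}{54868} = \left(27397 + 15013\right) \frac{1}{54868} = 42410 \cdot \frac{1}{54868} = \frac{21205}{27434}$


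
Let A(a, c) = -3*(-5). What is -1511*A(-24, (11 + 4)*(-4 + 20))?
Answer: -22665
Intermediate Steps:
A(a, c) = 15
-1511*A(-24, (11 + 4)*(-4 + 20)) = -1511*15 = -22665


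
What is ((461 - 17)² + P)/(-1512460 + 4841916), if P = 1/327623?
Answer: 64586287729/1090806363088 ≈ 0.059210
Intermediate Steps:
P = 1/327623 ≈ 3.0523e-6
((461 - 17)² + P)/(-1512460 + 4841916) = ((461 - 17)² + 1/327623)/(-1512460 + 4841916) = (444² + 1/327623)/3329456 = (197136 + 1/327623)*(1/3329456) = (64586287729/327623)*(1/3329456) = 64586287729/1090806363088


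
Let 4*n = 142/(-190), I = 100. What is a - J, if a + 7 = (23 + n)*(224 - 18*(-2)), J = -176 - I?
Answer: 117808/19 ≈ 6200.4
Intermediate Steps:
n = -71/380 (n = (142/(-190))/4 = (142*(-1/190))/4 = (¼)*(-71/95) = -71/380 ≈ -0.18684)
J = -276 (J = -176 - 1*100 = -176 - 100 = -276)
a = 112564/19 (a = -7 + (23 - 71/380)*(224 - 18*(-2)) = -7 + 8669*(224 + 36)/380 = -7 + (8669/380)*260 = -7 + 112697/19 = 112564/19 ≈ 5924.4)
a - J = 112564/19 - 1*(-276) = 112564/19 + 276 = 117808/19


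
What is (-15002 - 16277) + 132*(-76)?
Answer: -41311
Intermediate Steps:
(-15002 - 16277) + 132*(-76) = -31279 - 10032 = -41311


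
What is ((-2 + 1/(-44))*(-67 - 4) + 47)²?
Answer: 70341769/1936 ≈ 36334.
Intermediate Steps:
((-2 + 1/(-44))*(-67 - 4) + 47)² = ((-2 - 1/44)*(-71) + 47)² = (-89/44*(-71) + 47)² = (6319/44 + 47)² = (8387/44)² = 70341769/1936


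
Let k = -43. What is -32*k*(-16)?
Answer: -22016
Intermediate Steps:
-32*k*(-16) = -32*(-43)*(-16) = 1376*(-16) = -22016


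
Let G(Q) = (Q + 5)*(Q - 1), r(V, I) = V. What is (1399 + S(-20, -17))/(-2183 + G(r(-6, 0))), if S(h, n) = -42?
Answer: -1357/2176 ≈ -0.62362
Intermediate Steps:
G(Q) = (-1 + Q)*(5 + Q) (G(Q) = (5 + Q)*(-1 + Q) = (-1 + Q)*(5 + Q))
(1399 + S(-20, -17))/(-2183 + G(r(-6, 0))) = (1399 - 42)/(-2183 + (-5 + (-6)**2 + 4*(-6))) = 1357/(-2183 + (-5 + 36 - 24)) = 1357/(-2183 + 7) = 1357/(-2176) = 1357*(-1/2176) = -1357/2176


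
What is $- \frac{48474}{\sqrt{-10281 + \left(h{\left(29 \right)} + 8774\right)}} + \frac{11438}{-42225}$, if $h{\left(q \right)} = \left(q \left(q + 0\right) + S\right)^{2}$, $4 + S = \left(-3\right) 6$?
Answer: $- \frac{11438}{42225} - \frac{24237 \sqrt{669254}}{334627} \approx -59.524$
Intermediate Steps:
$S = -22$ ($S = -4 - 18 = -22$)
$h{\left(q \right)} = \left(-22 + q^{2}\right)^{2}$ ($h{\left(q \right)} = \left(q \left(q + 0\right) - 22\right)^{2} = \left(q q - 22\right)^{2} = \left(q^{2} - 22\right)^{2} = \left(-22 + q^{2}\right)^{2}$)
$- \frac{48474}{\sqrt{-10281 + \left(h{\left(29 \right)} + 8774\right)}} + \frac{11438}{-42225} = - \frac{48474}{\sqrt{-10281 + \left(\left(-22 + 29^{2}\right)^{2} + 8774\right)}} + \frac{11438}{-42225} = - \frac{48474}{\sqrt{-10281 + \left(\left(-22 + 841\right)^{2} + 8774\right)}} + 11438 \left(- \frac{1}{42225}\right) = - \frac{48474}{\sqrt{-10281 + \left(819^{2} + 8774\right)}} - \frac{11438}{42225} = - \frac{48474}{\sqrt{-10281 + \left(670761 + 8774\right)}} - \frac{11438}{42225} = - \frac{48474}{\sqrt{-10281 + 679535}} - \frac{11438}{42225} = - \frac{48474}{\sqrt{669254}} - \frac{11438}{42225} = - 48474 \frac{\sqrt{669254}}{669254} - \frac{11438}{42225} = - \frac{24237 \sqrt{669254}}{334627} - \frac{11438}{42225} = - \frac{11438}{42225} - \frac{24237 \sqrt{669254}}{334627}$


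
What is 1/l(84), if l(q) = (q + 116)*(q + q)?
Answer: 1/33600 ≈ 2.9762e-5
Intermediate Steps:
l(q) = 2*q*(116 + q) (l(q) = (116 + q)*(2*q) = 2*q*(116 + q))
1/l(84) = 1/(2*84*(116 + 84)) = 1/(2*84*200) = 1/33600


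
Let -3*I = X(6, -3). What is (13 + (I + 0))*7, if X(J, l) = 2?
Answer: 259/3 ≈ 86.333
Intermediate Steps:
I = -2/3 (I = -1/3*2 = -2/3 ≈ -0.66667)
(13 + (I + 0))*7 = (13 + (-2/3 + 0))*7 = (13 - 2/3)*7 = (37/3)*7 = 259/3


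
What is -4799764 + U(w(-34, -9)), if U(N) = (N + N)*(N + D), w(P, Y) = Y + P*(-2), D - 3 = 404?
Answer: -4744776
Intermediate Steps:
D = 407 (D = 3 + 404 = 407)
w(P, Y) = Y - 2*P
U(N) = 2*N*(407 + N) (U(N) = (N + N)*(N + 407) = (2*N)*(407 + N) = 2*N*(407 + N))
-4799764 + U(w(-34, -9)) = -4799764 + 2*(-9 - 2*(-34))*(407 + (-9 - 2*(-34))) = -4799764 + 2*(-9 + 68)*(407 + (-9 + 68)) = -4799764 + 2*59*(407 + 59) = -4799764 + 2*59*466 = -4799764 + 54988 = -4744776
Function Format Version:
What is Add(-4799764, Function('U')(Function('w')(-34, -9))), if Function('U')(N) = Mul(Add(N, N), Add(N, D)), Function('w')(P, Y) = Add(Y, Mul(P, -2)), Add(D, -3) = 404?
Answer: -4744776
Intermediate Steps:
D = 407 (D = Add(3, 404) = 407)
Function('w')(P, Y) = Add(Y, Mul(-2, P))
Function('U')(N) = Mul(2, N, Add(407, N)) (Function('U')(N) = Mul(Add(N, N), Add(N, 407)) = Mul(Mul(2, N), Add(407, N)) = Mul(2, N, Add(407, N)))
Add(-4799764, Function('U')(Function('w')(-34, -9))) = Add(-4799764, Mul(2, Add(-9, Mul(-2, -34)), Add(407, Add(-9, Mul(-2, -34))))) = Add(-4799764, Mul(2, Add(-9, 68), Add(407, Add(-9, 68)))) = Add(-4799764, Mul(2, 59, Add(407, 59))) = Add(-4799764, Mul(2, 59, 466)) = Add(-4799764, 54988) = -4744776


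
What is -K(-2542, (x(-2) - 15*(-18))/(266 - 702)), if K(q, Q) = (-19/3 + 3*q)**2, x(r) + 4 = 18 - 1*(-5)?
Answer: -524272609/9 ≈ -5.8253e+7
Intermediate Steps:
x(r) = 19 (x(r) = -4 + (18 - 1*(-5)) = -4 + (18 + 5) = -4 + 23 = 19)
K(q, Q) = (-19/3 + 3*q)**2 (K(q, Q) = (-19*1/3 + 3*q)**2 = (-19/3 + 3*q)**2)
-K(-2542, (x(-2) - 15*(-18))/(266 - 702)) = -(-19 + 9*(-2542))**2/9 = -(-19 - 22878)**2/9 = -(-22897)**2/9 = -524272609/9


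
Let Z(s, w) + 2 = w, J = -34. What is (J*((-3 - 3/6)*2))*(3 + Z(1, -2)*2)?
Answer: -1190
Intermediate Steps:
Z(s, w) = -2 + w
(J*((-3 - 3/6)*2))*(3 + Z(1, -2)*2) = (-34*(-3 - 3/6)*2)*(3 + (-2 - 2)*2) = (-34*(-3 - 3*⅙)*2)*(3 - 4*2) = (-34*(-3 - ½)*2)*(3 - 8) = -(-119)*2*(-5) = -34*(-7)*(-5) = 238*(-5) = -1190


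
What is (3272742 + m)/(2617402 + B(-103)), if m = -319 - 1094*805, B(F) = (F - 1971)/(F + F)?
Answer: 11730979/12837783 ≈ 0.91378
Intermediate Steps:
B(F) = (-1971 + F)/(2*F) (B(F) = (-1971 + F)/((2*F)) = (-1971 + F)*(1/(2*F)) = (-1971 + F)/(2*F))
m = -880989 (m = -319 - 880670 = -880989)
(3272742 + m)/(2617402 + B(-103)) = (3272742 - 880989)/(2617402 + (½)*(-1971 - 103)/(-103)) = 2391753/(2617402 + (½)*(-1/103)*(-2074)) = 2391753/(2617402 + 1037/103) = 2391753/(269593443/103) = 2391753*(103/269593443) = 11730979/12837783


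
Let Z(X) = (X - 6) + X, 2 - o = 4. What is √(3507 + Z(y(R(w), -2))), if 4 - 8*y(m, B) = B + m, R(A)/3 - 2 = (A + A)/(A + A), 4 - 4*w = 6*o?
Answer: √14001/2 ≈ 59.163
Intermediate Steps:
o = -2 (o = 2 - 1*4 = 2 - 4 = -2)
w = 4 (w = 1 - 3*(-2)/2 = 1 - ¼*(-12) = 1 + 3 = 4)
R(A) = 9 (R(A) = 6 + 3*((A + A)/(A + A)) = 6 + 3*((2*A)/((2*A))) = 6 + 3*((2*A)*(1/(2*A))) = 6 + 3*1 = 6 + 3 = 9)
y(m, B) = ½ - B/8 - m/8 (y(m, B) = ½ - (B + m)/8 = ½ + (-B/8 - m/8) = ½ - B/8 - m/8)
Z(X) = -6 + 2*X (Z(X) = (-6 + X) + X = -6 + 2*X)
√(3507 + Z(y(R(w), -2))) = √(3507 + (-6 + 2*(½ - ⅛*(-2) - ⅛*9))) = √(3507 + (-6 + 2*(½ + ¼ - 9/8))) = √(3507 + (-6 + 2*(-3/8))) = √(3507 + (-6 - ¾)) = √(3507 - 27/4) = √(14001/4) = √14001/2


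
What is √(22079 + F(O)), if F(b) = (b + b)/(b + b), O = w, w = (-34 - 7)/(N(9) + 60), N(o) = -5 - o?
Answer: 8*√345 ≈ 148.59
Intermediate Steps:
w = -41/46 (w = (-34 - 7)/((-5 - 1*9) + 60) = -41/((-5 - 9) + 60) = -41/(-14 + 60) = -41/46 ≈ -0.89130)
O = -41/46 ≈ -0.89130
F(b) = 1 (F(b) = (2*b)/((2*b)) = (2*b)*(1/(2*b)) = 1)
√(22079 + F(O)) = √(22079 + 1) = √22080 = 8*√345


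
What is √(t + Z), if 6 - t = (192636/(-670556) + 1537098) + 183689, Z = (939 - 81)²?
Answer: 4*I*√1729407521707091/167639 ≈ 992.28*I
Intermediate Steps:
Z = 736164 (Z = 858² = 736164)
t = -288469957900/167639 (t = 6 - ((192636/(-670556) + 1537098) + 183689) = 6 - ((192636*(-1/670556) + 1537098) + 183689) = 6 - ((-48159/167639 + 1537098) + 183689) = 6 - (257677523463/167639 + 183689) = 6 - 1*288470963734/167639 = 6 - 288470963734/167639 = -288469957900/167639 ≈ -1.7208e+6)
√(t + Z) = √(-288469957900/167639 + 736164) = √(-165060161104/167639) = 4*I*√1729407521707091/167639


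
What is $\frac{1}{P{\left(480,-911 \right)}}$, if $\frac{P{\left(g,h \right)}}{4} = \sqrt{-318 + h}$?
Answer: $- \frac{i \sqrt{1229}}{4916} \approx - 0.0071312 i$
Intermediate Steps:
$P{\left(g,h \right)} = 4 \sqrt{-318 + h}$
$\frac{1}{P{\left(480,-911 \right)}} = \frac{1}{4 \sqrt{-318 - 911}} = \frac{1}{4 \sqrt{-1229}} = \frac{1}{4 i \sqrt{1229}} = - \frac{i \sqrt{1229}}{4916}$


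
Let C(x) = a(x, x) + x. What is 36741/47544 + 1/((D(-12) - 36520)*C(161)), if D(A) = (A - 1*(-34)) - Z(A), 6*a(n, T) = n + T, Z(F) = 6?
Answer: 1713746921/2217642336 ≈ 0.77278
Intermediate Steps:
a(n, T) = T/6 + n/6 (a(n, T) = (n + T)/6 = (T + n)/6 = T/6 + n/6)
D(A) = 28 + A (D(A) = (A - 1*(-34)) - 1*6 = (A + 34) - 6 = (34 + A) - 6 = 28 + A)
C(x) = 4*x/3 (C(x) = (x/6 + x/6) + x = x/3 + x = 4*x/3)
36741/47544 + 1/((D(-12) - 36520)*C(161)) = 36741/47544 + 1/(((28 - 12) - 36520)*(((4/3)*161))) = 36741*(1/47544) + 1/((16 - 36520)*(644/3)) = 12247/15848 + (3/644)/(-36504) = 12247/15848 - 1/36504*3/644 = 12247/15848 - 1/7836192 = 1713746921/2217642336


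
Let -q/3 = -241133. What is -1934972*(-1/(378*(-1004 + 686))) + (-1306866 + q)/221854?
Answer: -124854086339/6666934554 ≈ -18.727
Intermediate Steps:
q = 723399 (q = -3*(-241133) = 723399)
-1934972*(-1/(378*(-1004 + 686))) + (-1306866 + q)/221854 = -1934972*(-1/(378*(-1004 + 686))) + (-1306866 + 723399)/221854 = -1934972/((-318*(-378))) - 583467*1/221854 = -1934972/120204 - 583467/221854 = -1934972*1/120204 - 583467/221854 = -483743/30051 - 583467/221854 = -124854086339/6666934554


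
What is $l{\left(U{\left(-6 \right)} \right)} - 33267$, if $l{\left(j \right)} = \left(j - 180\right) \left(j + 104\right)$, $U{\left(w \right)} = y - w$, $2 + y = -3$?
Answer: $-52062$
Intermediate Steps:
$y = -5$ ($y = -2 - 3 = -5$)
$U{\left(w \right)} = -5 - w$
$l{\left(j \right)} = \left(-180 + j\right) \left(104 + j\right)$
$l{\left(U{\left(-6 \right)} \right)} - 33267 = \left(-18720 + \left(-5 - -6\right)^{2} - 76 \left(-5 - -6\right)\right) - 33267 = \left(-18720 + \left(-5 + 6\right)^{2} - 76 \left(-5 + 6\right)\right) - 33267 = \left(-18720 + 1^{2} - 76\right) - 33267 = \left(-18720 + 1 - 76\right) - 33267 = -18795 - 33267 = -52062$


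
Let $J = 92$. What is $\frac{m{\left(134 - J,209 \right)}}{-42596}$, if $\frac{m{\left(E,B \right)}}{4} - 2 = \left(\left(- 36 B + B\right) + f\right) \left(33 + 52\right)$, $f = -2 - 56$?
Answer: $\frac{626703}{10649} \approx 58.851$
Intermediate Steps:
$f = -58$
$m{\left(E,B \right)} = -19712 - 11900 B$ ($m{\left(E,B \right)} = 8 + 4 \left(\left(- 36 B + B\right) - 58\right) \left(33 + 52\right) = 8 + 4 \left(- 35 B - 58\right) 85 = 8 + 4 \left(-58 - 35 B\right) 85 = 8 + 4 \left(-4930 - 2975 B\right) = 8 - \left(19720 + 11900 B\right) = -19712 - 11900 B$)
$\frac{m{\left(134 - J,209 \right)}}{-42596} = \frac{-19712 - 2487100}{-42596} = \left(-19712 - 2487100\right) \left(- \frac{1}{42596}\right) = \left(-2506812\right) \left(- \frac{1}{42596}\right) = \frac{626703}{10649}$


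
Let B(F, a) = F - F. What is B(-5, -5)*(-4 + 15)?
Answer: 0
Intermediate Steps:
B(F, a) = 0
B(-5, -5)*(-4 + 15) = 0*(-4 + 15) = 0*11 = 0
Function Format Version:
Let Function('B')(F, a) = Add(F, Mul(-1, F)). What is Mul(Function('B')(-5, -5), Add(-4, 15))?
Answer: 0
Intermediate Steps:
Function('B')(F, a) = 0
Mul(Function('B')(-5, -5), Add(-4, 15)) = Mul(0, Add(-4, 15)) = Mul(0, 11) = 0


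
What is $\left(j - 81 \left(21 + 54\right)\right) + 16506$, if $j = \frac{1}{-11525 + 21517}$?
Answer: $\frac{104226553}{9992} \approx 10431.0$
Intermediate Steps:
$j = \frac{1}{9992} \approx 0.00010008$
$\left(j - 81 \left(21 + 54\right)\right) + 16506 = \left(\frac{1}{9992} - 81 \left(21 + 54\right)\right) + 16506 = \left(\frac{1}{9992} - 6075\right) + 16506 = - \frac{60701399}{9992} + 16506 = \frac{104226553}{9992}$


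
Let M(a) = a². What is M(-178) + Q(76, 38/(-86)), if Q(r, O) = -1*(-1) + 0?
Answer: 31685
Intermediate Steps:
Q(r, O) = 1 (Q(r, O) = 1 + 0 = 1)
M(-178) + Q(76, 38/(-86)) = (-178)² + 1 = 31684 + 1 = 31685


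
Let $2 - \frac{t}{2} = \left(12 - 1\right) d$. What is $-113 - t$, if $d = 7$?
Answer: $37$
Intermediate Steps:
$t = -150$ ($t = 4 - 2 \left(12 - 1\right) 7 = 4 - 2 \cdot 11 \cdot 7 = 4 - 154 = -150$)
$-113 - t = -113 - -150 = -113 + 150 = 37$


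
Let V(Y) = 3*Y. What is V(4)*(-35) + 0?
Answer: -420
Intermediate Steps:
V(4)*(-35) + 0 = (3*4)*(-35) + 0 = 12*(-35) + 0 = -420 + 0 = -420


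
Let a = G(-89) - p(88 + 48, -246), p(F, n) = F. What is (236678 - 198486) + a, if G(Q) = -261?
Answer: 37795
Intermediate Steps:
a = -397 (a = -261 - (88 + 48) = -261 - 1*136 = -261 - 136 = -397)
(236678 - 198486) + a = (236678 - 198486) - 397 = 38192 - 397 = 37795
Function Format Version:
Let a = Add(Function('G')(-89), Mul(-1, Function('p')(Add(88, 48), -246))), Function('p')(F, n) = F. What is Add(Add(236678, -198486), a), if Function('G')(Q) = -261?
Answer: 37795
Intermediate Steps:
a = -397 (a = Add(-261, Mul(-1, Add(88, 48))) = Add(-261, Mul(-1, 136)) = Add(-261, -136) = -397)
Add(Add(236678, -198486), a) = Add(Add(236678, -198486), -397) = Add(38192, -397) = 37795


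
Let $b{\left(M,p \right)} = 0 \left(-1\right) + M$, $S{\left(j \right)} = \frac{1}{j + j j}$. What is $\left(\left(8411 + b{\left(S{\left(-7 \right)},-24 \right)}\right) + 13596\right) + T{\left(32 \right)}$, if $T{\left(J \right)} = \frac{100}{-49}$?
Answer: $\frac{6469465}{294} \approx 22005.0$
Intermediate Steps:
$S{\left(j \right)} = \frac{1}{j + j^{2}}$
$T{\left(J \right)} = - \frac{100}{49}$ ($T{\left(J \right)} = 100 \left(- \frac{1}{49}\right) = - \frac{100}{49}$)
$b{\left(M,p \right)} = M$ ($b{\left(M,p \right)} = 0 + M = M$)
$\left(\left(8411 + b{\left(S{\left(-7 \right)},-24 \right)}\right) + 13596\right) + T{\left(32 \right)} = \left(\left(8411 + \frac{1}{\left(-7\right) \left(1 - 7\right)}\right) + 13596\right) - \frac{100}{49} = \left(\left(8411 - \frac{1}{7 \left(-6\right)}\right) + 13596\right) - \frac{100}{49} = \left(\left(8411 - - \frac{1}{42}\right) + 13596\right) - \frac{100}{49} = \left(\left(8411 + \frac{1}{42}\right) + 13596\right) - \frac{100}{49} = \left(\frac{353263}{42} + 13596\right) - \frac{100}{49} = \frac{924295}{42} - \frac{100}{49} = \frac{6469465}{294}$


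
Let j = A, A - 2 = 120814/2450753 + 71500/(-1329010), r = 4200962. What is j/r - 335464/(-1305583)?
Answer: 229505592720007659245207/893204774063152207948619 ≈ 0.25695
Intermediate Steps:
A = 649948466370/325707524453 (A = 2 + (120814/2450753 + 71500/(-1329010)) = 2 + (120814*(1/2450753) + 71500*(-1/1329010)) = 2 + (120814/2450753 - 7150/132901) = 2 - 1466582536/325707524453 = 649948466370/325707524453 ≈ 1.9955)
j = 649948466370/325707524453 ≈ 1.9955
j/r - 335464/(-1305583) = (649948466370/325707524453)/4200962 - 335464/(-1305583) = (649948466370/325707524453)*(1/4200962) - 335464*(-1/1305583) = 324974233185/684142466670561893 + 335464/1305583 = 229505592720007659245207/893204774063152207948619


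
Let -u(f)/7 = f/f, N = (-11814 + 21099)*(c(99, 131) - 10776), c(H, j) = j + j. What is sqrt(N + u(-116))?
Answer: I*sqrt(97622497) ≈ 9880.4*I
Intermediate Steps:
c(H, j) = 2*j
N = -97622490 (N = (-11814 + 21099)*(2*131 - 10776) = 9285*(262 - 10776) = 9285*(-10514) = -97622490)
u(f) = -7 (u(f) = -7*f/f = -7*1 = -7)
sqrt(N + u(-116)) = sqrt(-97622490 - 7) = sqrt(-97622497) = I*sqrt(97622497)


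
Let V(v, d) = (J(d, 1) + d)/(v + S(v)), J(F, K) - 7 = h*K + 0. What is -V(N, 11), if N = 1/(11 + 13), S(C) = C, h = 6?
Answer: -288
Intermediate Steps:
J(F, K) = 7 + 6*K (J(F, K) = 7 + (6*K + 0) = 7 + 6*K)
N = 1/24 ≈ 0.041667
V(v, d) = (13 + d)/(2*v) (V(v, d) = ((7 + 6*1) + d)/(v + v) = ((7 + 6) + d)/((2*v)) = (13 + d)*(1/(2*v)) = (13 + d)/(2*v))
-V(N, 11) = -(13 + 11)/(2*1/24) = -24*24/2 = -1*288 = -288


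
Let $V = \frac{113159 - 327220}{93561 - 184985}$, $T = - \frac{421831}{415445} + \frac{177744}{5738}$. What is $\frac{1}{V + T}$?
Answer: $\frac{108969335717920}{3520002094113029} \approx 0.030957$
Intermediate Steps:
$T = \frac{35711194901}{1191911705}$ ($T = \left(-421831\right) \frac{1}{415445} + 177744 \cdot \frac{1}{5738} = - \frac{421831}{415445} + \frac{88872}{2869} = \frac{35711194901}{1191911705} \approx 29.961$)
$V = \frac{214061}{91424}$ ($V = - \frac{214061}{-91424} = \left(-214061\right) \left(- \frac{1}{91424}\right) = \frac{214061}{91424} \approx 2.3414$)
$\frac{1}{V + T} = \frac{1}{\frac{214061}{91424} + \frac{35711194901}{1191911705}} = \frac{1}{\frac{3520002094113029}{108969335717920}} = \frac{108969335717920}{3520002094113029}$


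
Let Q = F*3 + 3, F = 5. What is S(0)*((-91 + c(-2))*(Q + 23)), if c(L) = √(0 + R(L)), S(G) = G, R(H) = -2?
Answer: 0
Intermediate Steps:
Q = 18 (Q = 5*3 + 3 = 15 + 3 = 18)
c(L) = I*√2 (c(L) = √(0 - 2) = √(-2) = I*√2)
S(0)*((-91 + c(-2))*(Q + 23)) = 0*((-91 + I*√2)*(18 + 23)) = 0*((-91 + I*√2)*41) = 0*(-3731 + 41*I*√2) = 0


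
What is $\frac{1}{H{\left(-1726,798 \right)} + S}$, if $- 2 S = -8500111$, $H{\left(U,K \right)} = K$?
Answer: $\frac{2}{8501707} \approx 2.3525 \cdot 10^{-7}$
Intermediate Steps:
$S = \frac{8500111}{2}$ ($S = \left(- \frac{1}{2}\right) \left(-8500111\right) = \frac{8500111}{2} \approx 4.2501 \cdot 10^{6}$)
$\frac{1}{H{\left(-1726,798 \right)} + S} = \frac{1}{798 + \frac{8500111}{2}} = \frac{1}{\frac{8501707}{2}} = \frac{2}{8501707}$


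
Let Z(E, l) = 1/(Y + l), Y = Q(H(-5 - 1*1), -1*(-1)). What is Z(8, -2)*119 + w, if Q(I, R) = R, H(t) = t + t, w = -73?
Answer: -192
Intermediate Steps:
H(t) = 2*t
Y = 1 (Y = -1*(-1) = 1)
Z(E, l) = 1/(1 + l)
Z(8, -2)*119 + w = 119/(1 - 2) - 73 = 119/(-1) - 73 = -1*119 - 73 = -119 - 73 = -192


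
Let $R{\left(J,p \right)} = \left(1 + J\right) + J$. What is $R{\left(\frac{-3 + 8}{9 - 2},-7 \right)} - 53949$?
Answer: $- \frac{377626}{7} \approx -53947.0$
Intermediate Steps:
$R{\left(J,p \right)} = 1 + 2 J$
$R{\left(\frac{-3 + 8}{9 - 2},-7 \right)} - 53949 = \left(1 + 2 \frac{-3 + 8}{9 - 2}\right) - 53949 = \left(1 + 2 \cdot \frac{5}{7}\right) - 53949 = \left(1 + \frac{10}{7}\right) - 53949 = \frac{17}{7} - 53949 = - \frac{377626}{7}$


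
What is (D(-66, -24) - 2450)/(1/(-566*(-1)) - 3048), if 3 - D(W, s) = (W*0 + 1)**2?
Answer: 1385568/1725167 ≈ 0.80315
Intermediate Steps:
D(W, s) = 2 (D(W, s) = 3 - (W*0 + 1)**2 = 3 - (0 + 1)**2 = 3 - 1*1**2 = 3 - 1*1 = 3 - 1 = 2)
(D(-66, -24) - 2450)/(1/(-566*(-1)) - 3048) = (2 - 2450)/(1/(-566*(-1)) - 3048) = -2448/(1/566 - 3048) = -2448/(-1725167/566) = -2448*(-566/1725167) = 1385568/1725167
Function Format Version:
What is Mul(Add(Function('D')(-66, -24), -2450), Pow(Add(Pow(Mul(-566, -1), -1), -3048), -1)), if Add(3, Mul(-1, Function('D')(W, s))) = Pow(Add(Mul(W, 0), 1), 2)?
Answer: Rational(1385568, 1725167) ≈ 0.80315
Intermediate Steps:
Function('D')(W, s) = 2 (Function('D')(W, s) = Add(3, Mul(-1, Pow(Add(Mul(W, 0), 1), 2))) = Add(3, Mul(-1, Pow(Add(0, 1), 2))) = Add(3, Mul(-1, Pow(1, 2))) = Add(3, Mul(-1, 1)) = Add(3, -1) = 2)
Mul(Add(Function('D')(-66, -24), -2450), Pow(Add(Pow(Mul(-566, -1), -1), -3048), -1)) = Mul(Add(2, -2450), Pow(Add(Pow(Mul(-566, -1), -1), -3048), -1)) = Mul(-2448, Pow(Add(Pow(566, -1), -3048), -1)) = Mul(-2448, Pow(Add(Rational(1, 566), -3048), -1)) = Mul(-2448, Pow(Rational(-1725167, 566), -1)) = Mul(-2448, Rational(-566, 1725167)) = Rational(1385568, 1725167)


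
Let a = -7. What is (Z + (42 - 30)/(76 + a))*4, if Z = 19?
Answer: 1764/23 ≈ 76.696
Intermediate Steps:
(Z + (42 - 30)/(76 + a))*4 = (19 + (42 - 30)/(76 - 7))*4 = (19 + 12/69)*4 = (19 + 12*(1/69))*4 = (19 + 4/23)*4 = (441/23)*4 = 1764/23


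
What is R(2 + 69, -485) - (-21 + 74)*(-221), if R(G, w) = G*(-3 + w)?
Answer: -22935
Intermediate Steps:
R(2 + 69, -485) - (-21 + 74)*(-221) = (2 + 69)*(-3 - 485) - (-21 + 74)*(-221) = 71*(-488) - 53*(-221) = -34648 - 1*(-11713) = -34648 + 11713 = -22935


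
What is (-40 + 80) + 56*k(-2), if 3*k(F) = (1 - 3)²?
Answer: 344/3 ≈ 114.67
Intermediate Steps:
k(F) = 4/3 (k(F) = (1 - 3)²/3 = (⅓)*(-2)² = (⅓)*4 = 4/3)
(-40 + 80) + 56*k(-2) = (-40 + 80) + 56*(4/3) = 40 + 224/3 = 344/3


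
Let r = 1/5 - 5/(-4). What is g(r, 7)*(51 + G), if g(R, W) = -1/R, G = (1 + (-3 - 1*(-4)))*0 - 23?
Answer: -560/29 ≈ -19.310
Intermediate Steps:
r = 29/20 (r = 1*(⅕) - 5*(-¼) = ⅕ + 5/4 = 29/20 ≈ 1.4500)
G = -23 (G = (1 + (-3 + 4))*0 - 23 = (1 + 1)*0 - 23 = 2*0 - 23 = 0 - 23 = -23)
g(r, 7)*(51 + G) = (-1/29/20)*(51 - 23) = -1*20/29*28 = -20/29*28 = -560/29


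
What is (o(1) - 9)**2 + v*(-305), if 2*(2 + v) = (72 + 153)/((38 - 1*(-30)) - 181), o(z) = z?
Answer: 220949/226 ≈ 977.65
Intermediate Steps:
v = -677/226 (v = -2 + ((72 + 153)/((38 - 1*(-30)) - 181))/2 = -2 + (225/((38 + 30) - 181))/2 = -2 + (225/(68 - 181))/2 = -2 + (225/(-113))/2 = -2 + (225*(-1/113))/2 = -2 + (1/2)*(-225/113) = -2 - 225/226 = -677/226 ≈ -2.9956)
(o(1) - 9)**2 + v*(-305) = (1 - 9)**2 - 677/226*(-305) = (-8)**2 + 206485/226 = 64 + 206485/226 = 220949/226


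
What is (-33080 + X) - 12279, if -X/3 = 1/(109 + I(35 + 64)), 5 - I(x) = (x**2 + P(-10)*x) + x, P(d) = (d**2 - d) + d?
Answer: -297645757/6562 ≈ -45359.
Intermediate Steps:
P(d) = d**2
I(x) = 5 - x**2 - 101*x (I(x) = 5 - ((x**2 + (-10)**2*x) + x) = 5 - ((x**2 + 100*x) + x) = 5 - (x**2 + 101*x) = 5 + (-x**2 - 101*x) = 5 - x**2 - 101*x)
X = 1/6562 (X = -3/(109 + (5 - (35 + 64)**2 - 101*(35 + 64))) = -3/(109 + (5 - 1*99**2 - 101*99)) = -3/(109 + (5 - 1*9801 - 9999)) = -3/(109 + (5 - 9801 - 9999)) = -3/(109 - 19795) = -3/(-19686) = -3*(-1/19686) = 1/6562 ≈ 0.00015239)
(-33080 + X) - 12279 = (-33080 + 1/6562) - 12279 = -217070959/6562 - 12279 = -297645757/6562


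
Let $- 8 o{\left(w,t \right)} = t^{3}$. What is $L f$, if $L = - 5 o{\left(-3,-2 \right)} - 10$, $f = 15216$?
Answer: $-228240$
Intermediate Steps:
$o{\left(w,t \right)} = - \frac{t^{3}}{8}$
$L = -15$ ($L = - 5 \left(- \frac{\left(-2\right)^{3}}{8}\right) - 10 = - 5 \left(\left(- \frac{1}{8}\right) \left(-8\right)\right) - 10 = \left(-5\right) 1 - 10 = -5 - 10 = -15$)
$L f = \left(-15\right) 15216 = -228240$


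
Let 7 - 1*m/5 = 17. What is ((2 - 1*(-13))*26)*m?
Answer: -19500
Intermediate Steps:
m = -50 (m = 35 - 5*17 = 35 - 85 = -50)
((2 - 1*(-13))*26)*m = ((2 - 1*(-13))*26)*(-50) = ((2 + 13)*26)*(-50) = (15*26)*(-50) = 390*(-50) = -19500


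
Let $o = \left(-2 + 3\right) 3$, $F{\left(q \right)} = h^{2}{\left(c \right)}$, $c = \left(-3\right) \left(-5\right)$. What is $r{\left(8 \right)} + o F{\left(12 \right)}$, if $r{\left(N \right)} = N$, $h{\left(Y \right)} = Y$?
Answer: $683$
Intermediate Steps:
$c = 15$
$F{\left(q \right)} = 225$ ($F{\left(q \right)} = 15^{2} = 225$)
$o = 3$ ($o = 1 \cdot 3 = 3$)
$r{\left(8 \right)} + o F{\left(12 \right)} = 8 + 3 \cdot 225 = 8 + 675 = 683$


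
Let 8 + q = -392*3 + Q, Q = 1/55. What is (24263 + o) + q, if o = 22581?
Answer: 2511301/55 ≈ 45660.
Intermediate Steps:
Q = 1/55 ≈ 0.018182
q = -65119/55 (q = -8 + (-392*3 + 1/55) = -8 + (-49*24 + 1/55) = -8 + (-1176 + 1/55) = -8 - 64679/55 = -65119/55 ≈ -1184.0)
(24263 + o) + q = (24263 + 22581) - 65119/55 = 46844 - 65119/55 = 2511301/55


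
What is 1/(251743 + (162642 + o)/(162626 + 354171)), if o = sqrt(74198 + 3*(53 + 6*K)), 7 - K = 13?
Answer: 67235387794788961/16926059389378628900720 - 516797*sqrt(74249)/16926059389378628900720 ≈ 3.9723e-6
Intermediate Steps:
K = -6 (K = 7 - 1*13 = 7 - 13 = -6)
o = sqrt(74249) (o = sqrt(74198 + 3*(53 + 6*(-6))) = sqrt(74198 + 3*(53 - 36)) = sqrt(74198 + 3*17) = sqrt(74198 + 51) = sqrt(74249) ≈ 272.49)
1/(251743 + (162642 + o)/(162626 + 354171)) = 1/(251743 + (162642 + sqrt(74249))/(162626 + 354171)) = 1/(251743 + (162642 + sqrt(74249))/516797) = 1/(251743 + (162642 + sqrt(74249))*(1/516797)) = 1/(251743 + (162642/516797 + sqrt(74249)/516797)) = 1/(130100189813/516797 + sqrt(74249)/516797)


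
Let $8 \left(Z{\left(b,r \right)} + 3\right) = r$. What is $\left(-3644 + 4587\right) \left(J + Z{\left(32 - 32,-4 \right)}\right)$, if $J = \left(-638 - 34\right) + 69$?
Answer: $- \frac{1143859}{2} \approx -5.7193 \cdot 10^{5}$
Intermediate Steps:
$Z{\left(b,r \right)} = -3 + \frac{r}{8}$
$J = -603$ ($J = -672 + 69 = -603$)
$\left(-3644 + 4587\right) \left(J + Z{\left(32 - 32,-4 \right)}\right) = \left(-3644 + 4587\right) \left(-603 + \left(-3 + \frac{1}{8} \left(-4\right)\right)\right) = 943 \left(-603 - \frac{7}{2}\right) = 943 \left(- \frac{1213}{2}\right) = - \frac{1143859}{2}$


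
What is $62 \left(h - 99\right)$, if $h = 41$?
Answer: $-3596$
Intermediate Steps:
$62 \left(h - 99\right) = 62 \left(41 - 99\right) = 62 \left(-58\right) = -3596$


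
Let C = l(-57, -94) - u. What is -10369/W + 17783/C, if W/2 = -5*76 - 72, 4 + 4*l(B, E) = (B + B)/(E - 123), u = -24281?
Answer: 116241047001/9525969608 ≈ 12.203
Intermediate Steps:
l(B, E) = -1 + B/(2*(-123 + E)) (l(B, E) = -1 + ((B + B)/(E - 123))/4 = -1 + ((2*B)/(-123 + E))/4 = -1 + (2*B/(-123 + E))/4 = -1 + B/(2*(-123 + E)))
W = -904 (W = 2*(-5*76 - 72) = 2*(-380 - 72) = 2*(-452) = -904)
C = 10537577/434 (C = (123 + (½)*(-57) - 1*(-94))/(-123 - 94) - 1*(-24281) = (123 - 57/2 + 94)/(-217) + 24281 = -1/217*377/2 + 24281 = -377/434 + 24281 = 10537577/434 ≈ 24280.)
-10369/W + 17783/C = -10369/(-904) + 17783/(10537577/434) = -10369*(-1/904) + 17783*(434/10537577) = 10369/904 + 7717822/10537577 = 116241047001/9525969608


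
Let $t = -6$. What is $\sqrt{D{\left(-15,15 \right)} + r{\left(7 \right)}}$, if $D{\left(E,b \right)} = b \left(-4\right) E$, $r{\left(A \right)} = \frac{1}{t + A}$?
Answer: $\sqrt{901} \approx 30.017$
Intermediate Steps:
$r{\left(A \right)} = \frac{1}{-6 + A}$
$D{\left(E,b \right)} = - 4 E b$ ($D{\left(E,b \right)} = - 4 b E = - 4 E b$)
$\sqrt{D{\left(-15,15 \right)} + r{\left(7 \right)}} = \sqrt{\left(-4\right) \left(-15\right) 15 + \frac{1}{-6 + 7}} = \sqrt{900 + 1^{-1}} = \sqrt{900 + 1} = \sqrt{901}$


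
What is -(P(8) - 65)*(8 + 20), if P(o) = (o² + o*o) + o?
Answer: -1988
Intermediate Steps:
P(o) = o + 2*o² (P(o) = (o² + o²) + o = 2*o² + o = o + 2*o²)
-(P(8) - 65)*(8 + 20) = -(8*(1 + 2*8) - 65)*(8 + 20) = -(8*(1 + 16) - 65)*28 = -(8*17 - 65)*28 = -(136 - 65)*28 = -71*28 = -1*1988 = -1988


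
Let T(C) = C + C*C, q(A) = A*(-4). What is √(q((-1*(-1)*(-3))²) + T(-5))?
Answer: 4*I ≈ 4.0*I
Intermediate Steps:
q(A) = -4*A
T(C) = C + C²
√(q((-1*(-1)*(-3))²) + T(-5)) = √(-4*(-1*(-1)*(-3))² - 5*(1 - 5)) = √(-4*(1*(-3))² - 5*(-4)) = √(-4*(-3)² + 20) = √(-4*9 + 20) = √(-36 + 20) = √(-16) = 4*I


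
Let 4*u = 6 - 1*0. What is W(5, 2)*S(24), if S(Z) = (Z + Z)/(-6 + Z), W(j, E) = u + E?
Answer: 28/3 ≈ 9.3333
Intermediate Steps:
u = 3/2 (u = (6 - 1*0)/4 = (6 + 0)/4 = (1/4)*6 = 3/2 ≈ 1.5000)
W(j, E) = 3/2 + E
S(Z) = 2*Z/(-6 + Z) (S(Z) = (2*Z)/(-6 + Z) = 2*Z/(-6 + Z))
W(5, 2)*S(24) = (3/2 + 2)*(2*24/(-6 + 24)) = 7*(2*24/18)/2 = 7*(2*24*(1/18))/2 = (7/2)*(8/3) = 28/3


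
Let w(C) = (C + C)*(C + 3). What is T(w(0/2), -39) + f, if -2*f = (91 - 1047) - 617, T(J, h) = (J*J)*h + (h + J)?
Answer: 1495/2 ≈ 747.50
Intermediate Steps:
w(C) = 2*C*(3 + C) (w(C) = (2*C)*(3 + C) = 2*C*(3 + C))
T(J, h) = J + h + h*J² (T(J, h) = J²*h + (J + h) = h*J² + (J + h) = J + h + h*J²)
f = 1573/2 (f = -((91 - 1047) - 617)/2 = -(-956 - 617)/2 = -½*(-1573) = 1573/2 ≈ 786.50)
T(w(0/2), -39) + f = (2*(0/2)*(3 + 0/2) - 39 - 39*(2*(0/2)*(3 + 0/2))²) + 1573/2 = (2*(0*(½))*(3 + 0*(½)) - 39 - 39*(2*(0*(½))*(3 + 0*(½)))²) + 1573/2 = (2*0*(3 + 0) - 39 - 39*(2*0*(3 + 0))²) + 1573/2 = (2*0*3 - 39 - 39*(2*0*3)²) + 1573/2 = (0 - 39 - 39*0²) + 1573/2 = (0 - 39 - 39*0) + 1573/2 = (0 - 39 + 0) + 1573/2 = -39 + 1573/2 = 1495/2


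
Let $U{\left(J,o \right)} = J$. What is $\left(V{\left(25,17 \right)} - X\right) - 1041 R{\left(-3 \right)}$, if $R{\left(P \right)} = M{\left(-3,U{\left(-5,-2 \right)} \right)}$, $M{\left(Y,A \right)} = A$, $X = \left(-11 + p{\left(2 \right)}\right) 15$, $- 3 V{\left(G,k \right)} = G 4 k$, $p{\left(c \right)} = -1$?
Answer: $\frac{14455}{3} \approx 4818.3$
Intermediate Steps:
$V{\left(G,k \right)} = - \frac{4 G k}{3}$ ($V{\left(G,k \right)} = - \frac{G 4 k}{3} = - \frac{4 G k}{3}$)
$X = -180$ ($X = \left(-11 - 1\right) 15 = \left(-12\right) 15 = -180$)
$R{\left(P \right)} = -5$
$\left(V{\left(25,17 \right)} - X\right) - 1041 R{\left(-3 \right)} = \left(\left(- \frac{4}{3}\right) 25 \cdot 17 - -180\right) - -5205 = \left(- \frac{1700}{3} + 180\right) + 5205 = - \frac{1160}{3} + 5205 = \frac{14455}{3}$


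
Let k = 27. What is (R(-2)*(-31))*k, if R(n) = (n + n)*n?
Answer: -6696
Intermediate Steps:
R(n) = 2*n² (R(n) = (2*n)*n = 2*n²)
(R(-2)*(-31))*k = ((2*(-2)²)*(-31))*27 = ((2*4)*(-31))*27 = (8*(-31))*27 = -248*27 = -6696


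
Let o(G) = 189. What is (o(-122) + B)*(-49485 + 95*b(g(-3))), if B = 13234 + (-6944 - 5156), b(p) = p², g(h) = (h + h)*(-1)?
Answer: -60943995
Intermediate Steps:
g(h) = -2*h (g(h) = (2*h)*(-1) = -2*h)
B = 1134 (B = 13234 - 12100 = 1134)
(o(-122) + B)*(-49485 + 95*b(g(-3))) = (189 + 1134)*(-49485 + 95*(-2*(-3))²) = 1323*(-49485 + 95*6²) = 1323*(-49485 + 95*36) = 1323*(-49485 + 3420) = 1323*(-46065) = -60943995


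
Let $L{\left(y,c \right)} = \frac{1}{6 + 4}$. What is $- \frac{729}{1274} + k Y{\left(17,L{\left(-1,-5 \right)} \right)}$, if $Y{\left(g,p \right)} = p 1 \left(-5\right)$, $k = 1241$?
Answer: $- \frac{395623}{637} \approx -621.07$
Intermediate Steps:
$L{\left(y,c \right)} = \frac{1}{10}$
$Y{\left(g,p \right)} = - 5 p$ ($Y{\left(g,p \right)} = p \left(-5\right) = - 5 p$)
$- \frac{729}{1274} + k Y{\left(17,L{\left(-1,-5 \right)} \right)} = - \frac{729}{1274} + 1241 \left(\left(-5\right) \frac{1}{10}\right) = \left(-729\right) \frac{1}{1274} + 1241 \left(- \frac{1}{2}\right) = - \frac{729}{1274} - \frac{1241}{2} = - \frac{395623}{637}$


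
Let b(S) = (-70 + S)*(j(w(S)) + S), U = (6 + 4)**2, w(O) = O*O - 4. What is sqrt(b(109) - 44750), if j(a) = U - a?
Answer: I*sqrt(499802) ≈ 706.97*I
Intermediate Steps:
w(O) = -4 + O**2 (w(O) = O**2 - 4 = -4 + O**2)
U = 100 (U = 10**2 = 100)
j(a) = 100 - a
b(S) = (-70 + S)*(104 + S - S**2) (b(S) = (-70 + S)*((100 - (-4 + S**2)) + S) = (-70 + S)*((100 + (4 - S**2)) + S) = (-70 + S)*((104 - S**2) + S) = (-70 + S)*(104 + S - S**2))
sqrt(b(109) - 44750) = sqrt((-7280 - 1*109**3 + 34*109 + 71*109**2) - 44750) = sqrt((-7280 - 1*1295029 + 3706 + 71*11881) - 44750) = sqrt((-7280 - 1295029 + 3706 + 843551) - 44750) = sqrt(-455052 - 44750) = sqrt(-499802) = I*sqrt(499802)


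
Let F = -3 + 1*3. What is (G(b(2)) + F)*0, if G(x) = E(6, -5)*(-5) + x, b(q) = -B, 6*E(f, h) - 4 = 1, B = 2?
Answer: 0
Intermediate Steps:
E(f, h) = ⅚ (E(f, h) = ⅔ + (⅙)*1 = ⅔ + ⅙ = ⅚)
b(q) = -2 (b(q) = -1*2 = -2)
F = 0 (F = -3 + 3 = 0)
G(x) = -25/6 + x (G(x) = (⅚)*(-5) + x = -25/6 + x)
(G(b(2)) + F)*0 = ((-25/6 - 2) + 0)*0 = (-37/6 + 0)*0 = -37/6*0 = 0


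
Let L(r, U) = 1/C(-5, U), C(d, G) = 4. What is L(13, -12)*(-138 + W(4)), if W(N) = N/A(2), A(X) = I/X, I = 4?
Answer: -34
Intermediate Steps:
A(X) = 4/X
L(r, U) = ¼ (L(r, U) = 1/4 = ¼)
W(N) = N/2 (W(N) = N/((4/2)) = N/((4*(½))) = N/2)
L(13, -12)*(-138 + W(4)) = (-138 + (½)*4)/4 = (-138 + 2)/4 = (¼)*(-136) = -34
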